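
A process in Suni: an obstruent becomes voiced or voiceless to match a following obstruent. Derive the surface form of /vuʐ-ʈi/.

[vuʂʈi]

/ʐ/ is a voiced retroflex fricative. The following trigger /ʈ/ is voiceless, so /ʐ/ must become voiceless as well.
Changing only its voicing to voiceless gives [ʂ] — the voiceless retroflex fricative.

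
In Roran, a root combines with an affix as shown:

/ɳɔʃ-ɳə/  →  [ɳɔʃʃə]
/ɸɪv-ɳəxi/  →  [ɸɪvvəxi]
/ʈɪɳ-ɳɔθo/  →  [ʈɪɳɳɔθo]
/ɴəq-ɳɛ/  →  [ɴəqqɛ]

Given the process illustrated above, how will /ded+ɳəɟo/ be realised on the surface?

[deddəɟo]

The data show progressive total assimilation (/ɳ/ → [ʃ] after /ʃ/; /ɳ/ → [v] after /v/; /ɳ/ → [q] after /q/): in every case the target segment becomes identical to its preceding neighbour, copying more than a single feature.
In [ʈɪɳɳɔθo] the two consonants at the boundary are already identical (/ɳ/ + /ɳ/), so the rule applies vacuously and nothing changes.
/ɳ/ is the segment targeted by the rule; it sits immediately after /d/, so it assimilates completely and surfaces as [d].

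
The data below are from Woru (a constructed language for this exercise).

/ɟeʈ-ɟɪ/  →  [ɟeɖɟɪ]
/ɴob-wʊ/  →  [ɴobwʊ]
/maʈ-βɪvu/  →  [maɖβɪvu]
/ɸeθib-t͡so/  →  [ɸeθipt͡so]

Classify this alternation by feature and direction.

The segment that alternates is /ʈ/, which surfaces as [ɖ] when adjacent to /ɟ/.
/ʈ/ is voiceless while /ɟ/ is voiced; the output [ɖ] is voiced, matching the trigger — so the feature that spreads is voicing.
Place and manner are unchanged, so the assimilation is partial, not total.
Checking the remaining alternations: /ʈ/ → [ɖ] before /β/ (voiceless → voiced, matching voiced); /b/ → [p] before /t͡s/ (voiced → voiceless, matching voiceless) — only voicing changes, and always toward the following segment.
Nothing changes in [ɴobwʊ]: there the adjacent consonants already agree in voicing (/b/ and /w/ are both voiced), so this form is consistent with the same rule.
The trigger is the following segment, so the direction is regressive (anticipatory).

regressive voicing assimilation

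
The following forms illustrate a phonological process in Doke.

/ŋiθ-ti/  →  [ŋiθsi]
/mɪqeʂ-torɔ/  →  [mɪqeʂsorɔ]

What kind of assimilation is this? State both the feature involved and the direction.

The segment that alternates is /t/, which surfaces as [s] when adjacent to /θ/.
The change stop → fricative matches the manner of the preceding /θ/, identifying this as manner assimilation.
Place and voice are unchanged, so the assimilation is partial, not total.
The same holds elsewhere in the data: /t/ → [s] after /ʂ/ (stop → fricative, matching a fricative) — only manner changes, and always toward the preceding segment.
The trigger is the preceding segment, so the direction is progressive (perseverative).

progressive manner assimilation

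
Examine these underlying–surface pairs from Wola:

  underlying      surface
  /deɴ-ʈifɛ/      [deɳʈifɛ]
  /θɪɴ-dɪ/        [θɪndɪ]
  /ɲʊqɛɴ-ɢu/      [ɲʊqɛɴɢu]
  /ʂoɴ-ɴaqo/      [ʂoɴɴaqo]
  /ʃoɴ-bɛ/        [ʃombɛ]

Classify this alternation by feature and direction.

regressive place assimilation

Comparing underlying and surface forms, /ɴ/ → [ɳ] is the alternation; the neighbouring /ʈ/ is constant.
/ɴ/ is uvular while /ʈ/ is retroflex; the output [ɳ] is retroflex, matching the trigger — so the feature that spreads is place.
Manner and voice are unchanged, so the assimilation is partial, not total.
The same holds elsewhere in the data: /ɴ/ → [n] before /d/ (uvular → alveolar, matching alveolar); /ɴ/ → [m] before /b/ (uvular → bilabial, matching bilabial) — only place changes, and always toward the following segment.
Nothing changes in [ɲʊqɛɴɢu], [ʂoɴɴaqo]: there the adjacent consonants already agree in place (/ɴ/ and /ɢ/ are both uvular; /ɴ/ and /ɴ/ are both uvular), so these forms are consistent with the same rule.
Since the segment that changes precedes the conditioning segment, the assimilation is regressive.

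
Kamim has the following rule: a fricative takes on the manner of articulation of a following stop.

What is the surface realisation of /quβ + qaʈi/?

[qubqaʈi]

The rule targets /β/ (voiced bilabial fricative), which sits before the trigger /q/ (stop).
The voiced bilabial stop is [b], so /β/ → [b].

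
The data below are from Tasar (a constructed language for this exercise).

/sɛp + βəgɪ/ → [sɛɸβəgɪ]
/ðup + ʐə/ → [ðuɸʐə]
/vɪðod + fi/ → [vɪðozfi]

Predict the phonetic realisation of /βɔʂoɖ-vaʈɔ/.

The data show regressive manner assimilation: /p/ → [ɸ] before /β/; /p/ → [ɸ] before /ʐ/; /d/ → [z] before /f/. In each pair only manner changes, matching the following consonant, while place and voice stay constant.
/ɖ/ is a voiced retroflex stop. The following trigger /v/ is a fricative, so /ɖ/ must become a fricative as well.
The voiced retroflex fricative is [ʐ], so /ɖ/ → [ʐ].

[βɔʂoʐvaʈɔ]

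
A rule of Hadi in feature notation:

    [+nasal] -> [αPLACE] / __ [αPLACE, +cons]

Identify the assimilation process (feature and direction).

regressive place assimilation

The shared variable α links the value of the place features (abbreviated [PLACE]) on the target to the same value on the neighbouring segment, so place is the feature that assimilates.
Since the environment is written after the underscore, the trigger follows the target; the direction is regressive.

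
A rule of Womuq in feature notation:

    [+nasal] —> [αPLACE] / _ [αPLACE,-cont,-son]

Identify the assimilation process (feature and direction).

regressive place assimilation

The shared variable α links the value of the place features (abbreviated [PLACE]) on the target to the same value on the neighbouring segment, so place is the feature that assimilates.
The conditioning segment sits to the right of the focus bar, meaning the trigger follows the segment that changes — regressive assimilation.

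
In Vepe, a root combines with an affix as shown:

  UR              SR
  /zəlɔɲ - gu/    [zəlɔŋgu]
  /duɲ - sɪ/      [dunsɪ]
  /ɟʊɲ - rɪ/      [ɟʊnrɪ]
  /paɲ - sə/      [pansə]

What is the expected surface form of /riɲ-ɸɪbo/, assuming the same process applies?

The data show regressive place assimilation: /ɲ/ → [ŋ] before /g/; /ɲ/ → [n] before /s/; /ɲ/ → [n] before /r/. In each pair only place changes, matching the following consonant, while manner and voice stay constant.
/ɲ/ is a voiced palatal nasal. The following trigger /ɸ/ is bilabial, so /ɲ/ must become bilabial as well.
A voiced bilabial nasal is [m], so the surface segment is [m].

[rimɸɪbo]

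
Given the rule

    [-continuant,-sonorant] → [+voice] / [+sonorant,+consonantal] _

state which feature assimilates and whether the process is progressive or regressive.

progressive voicing assimilation

The target ([-continuant,-sonorant], stops) acquires [+voice] next to a sonorant consonant ([+sonorant,+consonantal]) — it takes on the voicing of its neighbour, so the feature that spreads is voicing.
The conditioning segment sits to the left of the focus bar, meaning the trigger precedes the segment that changes — progressive assimilation.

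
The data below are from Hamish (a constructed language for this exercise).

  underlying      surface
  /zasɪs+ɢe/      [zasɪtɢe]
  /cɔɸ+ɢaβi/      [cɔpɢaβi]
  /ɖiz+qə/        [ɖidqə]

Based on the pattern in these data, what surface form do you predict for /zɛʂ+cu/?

The data show regressive manner assimilation: /s/ → [t] before /ɢ/; /ɸ/ → [p] before /ɢ/; /z/ → [d] before /q/. In each pair only manner changes, matching the following consonant, while place and voice stay constant.
/ʂ/ is a voiceless retroflex fricative. The following trigger /c/ is a stop, so /ʂ/ must become a stop as well.
Changing only its manner to stop gives [ʈ] — the voiceless retroflex stop.

[zɛʈcu]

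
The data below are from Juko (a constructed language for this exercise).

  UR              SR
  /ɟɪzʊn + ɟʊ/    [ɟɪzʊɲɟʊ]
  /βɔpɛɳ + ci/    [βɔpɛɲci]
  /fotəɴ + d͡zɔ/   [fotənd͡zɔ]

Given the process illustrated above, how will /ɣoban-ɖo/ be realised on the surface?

The data show regressive place assimilation: /n/ → [ɲ] before /ɟ/; /ɳ/ → [ɲ] before /c/; /ɴ/ → [n] before /d͡z/. In each pair only place changes, matching the following consonant, while manner and voice stay constant.
The rule targets /n/ (voiced alveolar nasal), which sits before the trigger /ɖ/ (retroflex).
The voiced retroflex nasal is [ɳ], so /n/ → [ɳ].

[ɣobaɳɖo]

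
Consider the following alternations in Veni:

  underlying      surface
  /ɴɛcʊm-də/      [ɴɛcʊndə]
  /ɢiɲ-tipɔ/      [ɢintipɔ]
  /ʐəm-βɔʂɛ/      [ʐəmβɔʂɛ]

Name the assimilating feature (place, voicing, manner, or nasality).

place

Comparing underlying and surface forms, /m/ → [n] is the alternation; the neighbouring /d/ is constant.
The change bilabial → alveolar matches the place of the following /d/, identifying this as place assimilation.
The same holds elsewhere in the data: /ɲ/ → [n] before /t/ (palatal → alveolar, matching alveolar) — only place changes, and always toward the following segment.
Nothing changes in [ʐəmβɔʂɛ]: there the adjacent consonants already agree in place (/m/ and /β/ are both bilabial), so this form is consistent with the same rule.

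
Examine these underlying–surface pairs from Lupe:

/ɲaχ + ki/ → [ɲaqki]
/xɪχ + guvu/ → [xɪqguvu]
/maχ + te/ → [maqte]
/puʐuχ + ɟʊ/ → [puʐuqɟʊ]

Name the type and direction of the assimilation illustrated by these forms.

regressive manner assimilation

Comparing underlying and surface forms, /χ/ → [q] is the alternation; the neighbouring /k/ is constant.
/χ/ is a fricative while /k/ is a stop; the output [q] is a stop, matching the trigger — so the feature that spreads is manner.
Place and voice are unchanged, so the assimilation is partial, not total.
Checking the remaining alternations: /χ/ → [q] before /g/ (fricative → stop, matching a stop); /χ/ → [q] before /t/ (fricative → stop, matching a stop); /χ/ → [q] before /ɟ/ (fricative → stop, matching a stop) — only manner changes, and always toward the following segment.
Since the segment that changes precedes the conditioning segment, the assimilation is regressive.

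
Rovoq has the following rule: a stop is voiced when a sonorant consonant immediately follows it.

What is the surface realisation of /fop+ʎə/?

[fobʎə]

The rule targets /p/ (voiceless bilabial stop), which sits before the trigger /ʎ/ (voiced).
Changing only its voicing to voiced gives [b] — the voiced bilabial stop.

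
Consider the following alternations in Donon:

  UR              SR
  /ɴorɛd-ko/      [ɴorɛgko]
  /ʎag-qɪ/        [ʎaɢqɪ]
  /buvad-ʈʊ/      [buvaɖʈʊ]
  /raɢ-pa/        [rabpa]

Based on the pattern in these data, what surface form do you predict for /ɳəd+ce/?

The data show regressive place assimilation: /d/ → [g] before /k/; /g/ → [ɢ] before /q/; /d/ → [ɖ] before /ʈ/; /ɢ/ → [b] before /p/. In each pair only place changes, matching the following consonant, while manner and voice stay constant.
/d/ is a voiced alveolar stop. The following trigger /c/ is palatal, so /d/ must become palatal as well.
Changing only its place to palatal gives [ɟ] — the voiced palatal stop.

[ɳəɟce]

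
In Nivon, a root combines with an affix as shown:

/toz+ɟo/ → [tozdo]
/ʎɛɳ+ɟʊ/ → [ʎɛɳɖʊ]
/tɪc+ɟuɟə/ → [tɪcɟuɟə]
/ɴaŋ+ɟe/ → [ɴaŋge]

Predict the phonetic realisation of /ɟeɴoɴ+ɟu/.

The data show progressive place assimilation: /ɟ/ → [d] after /z/; /ɟ/ → [ɖ] after /ɳ/; /ɟ/ → [g] after /ŋ/. In each pair only place changes, matching the preceding consonant, while manner and voice stay constant.
No alternation appears in [tɪcɟuɟə]: there the adjacent consonants already agree in place (/ɟ/ and /c/ are both palatal), so this form is consistent with the same rule.
The rule targets /ɟ/ (voiced palatal stop), which sits after the trigger /ɴ/ (uvular).
Changing only its place to uvular gives [ɢ] — the voiced uvular stop.

[ɟeɴoɴɢu]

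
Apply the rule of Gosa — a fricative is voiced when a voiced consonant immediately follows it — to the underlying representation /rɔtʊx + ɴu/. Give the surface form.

[rɔtʊɣɴu]

The rule targets /x/ (voiceless velar fricative), which sits before the trigger /ɴ/ (voiced).
The voiced velar fricative is [ɣ], so /x/ → [ɣ].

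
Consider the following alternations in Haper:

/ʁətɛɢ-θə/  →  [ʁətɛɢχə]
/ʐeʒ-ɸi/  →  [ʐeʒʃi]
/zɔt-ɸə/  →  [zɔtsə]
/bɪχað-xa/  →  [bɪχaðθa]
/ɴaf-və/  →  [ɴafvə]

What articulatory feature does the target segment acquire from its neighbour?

Underlying /θ/ is realised as [χ] next to /ɢ/; /ɢ/ itself does not change.
/θ/ is dental while /ɢ/ is uvular; the output [χ] is uvular, matching the trigger — so the feature that spreads is place.
The other alternating forms pattern the same way: /ɸ/ → [ʃ] after /ʒ/ (bilabial → postalveolar, matching postalveolar); /ɸ/ → [s] after /t/ (bilabial → alveolar, matching alveolar); /x/ → [θ] after /ð/ (velar → dental, matching dental) — only place changes, and always toward the preceding segment.
No alternation appears in [ɴafvə]: there the adjacent consonants already agree in place (/v/ and /f/ are both labiodental), so this form is consistent with the same rule.

place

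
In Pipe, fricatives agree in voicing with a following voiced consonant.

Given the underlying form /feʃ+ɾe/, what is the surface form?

[feʒɾe]

/ʃ/ is a voiceless postalveolar fricative. The following trigger /ɾ/ is voiced, so /ʃ/ must become voiced as well.
The voiced postalveolar fricative is [ʒ], so /ʃ/ → [ʒ].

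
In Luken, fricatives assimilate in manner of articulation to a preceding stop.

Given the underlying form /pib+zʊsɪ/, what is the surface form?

[pibdʊsɪ]

The rule targets /z/ (voiced alveolar fricative), which sits after the trigger /b/ (stop).
The voiced alveolar stop is [d], so /z/ → [d].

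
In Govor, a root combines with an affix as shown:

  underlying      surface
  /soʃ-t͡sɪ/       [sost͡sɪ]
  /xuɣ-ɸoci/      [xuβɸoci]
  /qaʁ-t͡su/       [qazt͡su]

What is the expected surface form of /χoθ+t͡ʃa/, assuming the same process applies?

The data show regressive place assimilation: /ʃ/ → [s] before /t͡s/; /ɣ/ → [β] before /ɸ/; /ʁ/ → [z] before /t͡s/. In each pair only place changes, matching the following consonant, while manner and voice stay constant.
/θ/ is a voiceless dental fricative. The following trigger /t͡ʃ/ is postalveolar, so /θ/ must become postalveolar as well.
Changing only its place to postalveolar gives [ʃ] — the voiceless postalveolar fricative.

[χoʃt͡ʃa]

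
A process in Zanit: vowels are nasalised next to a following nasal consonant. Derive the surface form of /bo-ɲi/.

/o/ sits next to the nasal /ɲ/ and is therefore nasalised to [õ].

[bõɲi]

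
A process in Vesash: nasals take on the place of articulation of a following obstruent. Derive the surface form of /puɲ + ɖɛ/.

/ɲ/ is a voiced palatal nasal. The following trigger /ɖ/ is retroflex, so /ɲ/ must become retroflex as well.
A voiced retroflex nasal is [ɳ], so the surface segment is [ɳ].

[puɳɖɛ]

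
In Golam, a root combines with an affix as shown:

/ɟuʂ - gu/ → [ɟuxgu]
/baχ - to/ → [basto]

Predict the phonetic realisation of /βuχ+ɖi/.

[βuʂɖi]

The data show regressive place assimilation: /ʂ/ → [x] before /g/; /χ/ → [s] before /t/. In each pair only place changes, matching the following consonant, while manner and voice stay constant.
/χ/ is a voiceless uvular fricative. The following trigger /ɖ/ is retroflex, so /χ/ must become retroflex as well.
A voiceless retroflex fricative is [ʂ], so the surface segment is [ʂ].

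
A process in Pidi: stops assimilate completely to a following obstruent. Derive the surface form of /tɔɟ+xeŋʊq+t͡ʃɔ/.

[tɔxxeŋʊt͡ʃt͡ʃɔ]

/ɟ/ is the segment targeted by the rule; it sits immediately before /x/, so it assimilates completely and surfaces as [x].
At the second juncture, /q/ likewise becomes [t͡ʃ] adjacent to /t͡ʃ/.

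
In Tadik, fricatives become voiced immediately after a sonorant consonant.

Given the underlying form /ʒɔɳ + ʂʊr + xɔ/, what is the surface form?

[ʒɔɳʐʊrɣɔ]

The rule targets /ʂ/ (voiceless retroflex fricative), which sits after the trigger /ɳ/ (voiced).
Changing only its voicing to voiced gives [ʐ] — the voiced retroflex fricative.
At the second juncture, /x/ likewise becomes [ɣ] adjacent to /r/.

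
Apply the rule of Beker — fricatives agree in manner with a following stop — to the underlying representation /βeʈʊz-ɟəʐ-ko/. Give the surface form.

/z/ is a voiced alveolar fricative. The following trigger /ɟ/ is a stop, so /z/ must become a stop as well.
The voiced alveolar stop is [d], so /z/ → [d].
At the second juncture, /ʐ/ likewise becomes [ɖ] adjacent to /k/.

[βeʈʊdɟəɖko]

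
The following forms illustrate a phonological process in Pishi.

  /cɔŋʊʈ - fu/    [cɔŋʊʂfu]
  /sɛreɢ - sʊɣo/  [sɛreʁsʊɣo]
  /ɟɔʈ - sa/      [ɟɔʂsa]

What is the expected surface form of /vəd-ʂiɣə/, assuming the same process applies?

The data show regressive manner assimilation: /ʈ/ → [ʂ] before /f/; /ɢ/ → [ʁ] before /s/; /ʈ/ → [ʂ] before /s/. In each pair only manner changes, matching the following consonant, while place and voice stay constant.
/d/ is a voiced alveolar stop. The following trigger /ʂ/ is a fricative, so /d/ must become a fricative as well.
A voiced alveolar fricative is [z], so the surface segment is [z].

[vəzʂiɣə]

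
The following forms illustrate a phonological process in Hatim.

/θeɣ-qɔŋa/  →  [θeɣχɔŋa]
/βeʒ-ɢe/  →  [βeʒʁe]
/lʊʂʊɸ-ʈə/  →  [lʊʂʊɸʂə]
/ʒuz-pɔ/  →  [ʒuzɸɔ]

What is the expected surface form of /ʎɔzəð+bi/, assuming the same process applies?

The data show progressive manner assimilation: /q/ → [χ] after /ɣ/; /ɢ/ → [ʁ] after /ʒ/; /ʈ/ → [ʂ] after /ɸ/; /p/ → [ɸ] after /z/. In each pair only manner changes, matching the preceding consonant, while place and voice stay constant.
The rule targets /b/ (voiced bilabial stop), which sits after the trigger /ð/ (fricative).
The voiced bilabial fricative is [β], so /b/ → [β].

[ʎɔzəðβi]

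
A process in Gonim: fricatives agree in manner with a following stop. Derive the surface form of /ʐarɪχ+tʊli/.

[ʐarɪqtʊli]

/χ/ is a voiceless uvular fricative. The following trigger /t/ is a stop, so /χ/ must become a stop as well.
Changing only its manner to stop gives [q] — the voiceless uvular stop.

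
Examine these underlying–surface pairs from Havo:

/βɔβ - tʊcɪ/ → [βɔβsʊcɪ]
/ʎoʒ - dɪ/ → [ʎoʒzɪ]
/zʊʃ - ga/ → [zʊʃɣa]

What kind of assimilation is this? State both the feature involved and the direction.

progressive manner assimilation

The segment that alternates is /t/, which surfaces as [s] when adjacent to /β/.
The change stop → fricative matches the manner of the preceding /β/, identifying this as manner assimilation.
Place and voice are unchanged, so the assimilation is partial, not total.
Checking the remaining alternations: /d/ → [z] after /ʒ/ (stop → fricative, matching a fricative); /g/ → [ɣ] after /ʃ/ (stop → fricative, matching a fricative) — only manner changes, and always toward the preceding segment.
Since the segment that changes follows the conditioning segment, the assimilation is progressive.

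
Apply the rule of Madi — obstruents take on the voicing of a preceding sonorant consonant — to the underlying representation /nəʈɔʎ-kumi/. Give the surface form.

[nəʈɔʎgumi]

/k/ is a voiceless velar stop. The preceding trigger /ʎ/ is voiced, so /k/ must become voiced as well.
A voiced velar stop is [g], so the surface segment is [g].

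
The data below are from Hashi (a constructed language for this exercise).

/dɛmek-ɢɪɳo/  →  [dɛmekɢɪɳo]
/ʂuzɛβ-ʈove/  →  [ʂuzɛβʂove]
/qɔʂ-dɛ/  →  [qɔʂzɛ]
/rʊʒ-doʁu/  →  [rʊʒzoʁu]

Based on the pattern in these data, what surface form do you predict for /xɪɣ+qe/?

The data show progressive manner assimilation: /ʈ/ → [ʂ] after /β/; /d/ → [z] after /ʂ/; /d/ → [z] after /ʒ/. In each pair only manner changes, matching the preceding consonant, while place and voice stay constant.
No alternation appears in [dɛmekɢɪɳo]: there the adjacent consonants already agree in manner (/ɢ/ and /k/ are both stops), so this form is consistent with the same rule.
/q/ is a voiceless uvular stop. The preceding trigger /ɣ/ is a fricative, so /q/ must become a fricative as well.
The voiceless uvular fricative is [χ], so /q/ → [χ].

[xɪɣχe]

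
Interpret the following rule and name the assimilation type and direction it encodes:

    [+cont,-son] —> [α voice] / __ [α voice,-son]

regressive voicing assimilation

The shared variable α links the value of [voice] on the target to the same value on the neighbouring segment, so voicing is the feature that assimilates.
Since the environment is written after the underscore, the trigger follows the target; the direction is regressive.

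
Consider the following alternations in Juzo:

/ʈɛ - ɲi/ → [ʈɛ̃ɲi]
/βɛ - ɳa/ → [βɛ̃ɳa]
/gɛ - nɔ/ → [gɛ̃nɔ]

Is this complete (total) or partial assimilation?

partial assimilation

The vowel /ɛ/ surfaces as nasalised [ɛ̃] next to the following nasal /ɲ/ — it has acquired the [+nasal] feature of its neighbour.
The other forms show the same pattern: /ɛ/ → [ɛ̃] before /ɳ/; /ɛ/ → [ɛ̃] before /n/ — each time a vowel is nasalised next to a following nasal.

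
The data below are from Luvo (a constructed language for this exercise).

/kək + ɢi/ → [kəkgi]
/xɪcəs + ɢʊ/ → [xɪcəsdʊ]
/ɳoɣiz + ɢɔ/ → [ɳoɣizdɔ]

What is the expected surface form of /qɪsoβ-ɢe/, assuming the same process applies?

[qɪsoβbe]

The data show progressive place assimilation: /ɢ/ → [g] after /k/; /ɢ/ → [d] after /s/; /ɢ/ → [d] after /z/. In each pair only place changes, matching the preceding consonant, while manner and voice stay constant.
/ɢ/ is a voiced uvular stop. The preceding trigger /β/ is bilabial, so /ɢ/ must become bilabial as well.
Changing only its place to bilabial gives [b] — the voiced bilabial stop.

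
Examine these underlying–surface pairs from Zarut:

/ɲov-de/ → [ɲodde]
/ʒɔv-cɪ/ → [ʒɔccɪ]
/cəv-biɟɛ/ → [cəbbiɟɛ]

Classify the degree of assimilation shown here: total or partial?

Comparing underlying and surface forms, /v/ → [d] is the alternation; the neighbouring /d/ is constant.
The output [d] is identical to the trigger /d/ — every feature (place, manner, voicing) has been copied — so this is total assimilation.
The remaining alternations confirm this: /v/ → [c] before /c/; /v/ → [b] before /b/ — in each case the output is a copy of the following consonant.

total assimilation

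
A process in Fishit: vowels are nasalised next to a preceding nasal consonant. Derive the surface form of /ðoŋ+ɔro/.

/ɔ/ sits next to the nasal /ŋ/ and is therefore nasalised to [ɔ̃].

[ðoŋɔ̃ro]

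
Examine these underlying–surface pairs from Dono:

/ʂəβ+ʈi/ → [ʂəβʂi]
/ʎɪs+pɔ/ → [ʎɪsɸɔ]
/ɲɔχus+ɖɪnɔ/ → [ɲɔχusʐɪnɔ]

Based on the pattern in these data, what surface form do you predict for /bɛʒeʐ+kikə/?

The data show progressive manner assimilation: /ʈ/ → [ʂ] after /β/; /p/ → [ɸ] after /s/; /ɖ/ → [ʐ] after /s/. In each pair only manner changes, matching the preceding consonant, while place and voice stay constant.
The rule targets /k/ (voiceless velar stop), which sits after the trigger /ʐ/ (fricative).
The voiceless velar fricative is [x], so /k/ → [x].

[bɛʒeʐxikə]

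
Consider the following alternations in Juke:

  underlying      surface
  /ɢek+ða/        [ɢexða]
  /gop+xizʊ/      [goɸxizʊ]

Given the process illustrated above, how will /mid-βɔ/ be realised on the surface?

[mizβɔ]

The data show regressive manner assimilation: /k/ → [x] before /ð/; /p/ → [ɸ] before /x/. In each pair only manner changes, matching the following consonant, while place and voice stay constant.
/d/ is a voiced alveolar stop. The following trigger /β/ is a fricative, so /d/ must become a fricative as well.
Changing only its manner to fricative gives [z] — the voiced alveolar fricative.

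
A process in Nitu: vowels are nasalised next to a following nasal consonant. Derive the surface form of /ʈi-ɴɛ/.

/i/ sits next to the nasal /ɴ/ and is therefore nasalised to [ĩ].

[ʈĩɴɛ]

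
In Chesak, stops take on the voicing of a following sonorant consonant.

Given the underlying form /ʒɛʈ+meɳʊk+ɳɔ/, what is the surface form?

/ʈ/ is a voiceless retroflex stop. The following trigger /m/ is voiced, so /ʈ/ must become voiced as well.
A voiced retroflex stop is [ɖ], so the surface segment is [ɖ].
At the second juncture, /k/ likewise becomes [g] adjacent to /ɳ/.

[ʒɛɖmeɳʊgɳɔ]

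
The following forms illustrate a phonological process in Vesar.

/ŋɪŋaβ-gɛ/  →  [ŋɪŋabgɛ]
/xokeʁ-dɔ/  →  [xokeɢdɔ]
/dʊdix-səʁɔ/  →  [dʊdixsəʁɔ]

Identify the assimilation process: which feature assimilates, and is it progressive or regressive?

regressive manner assimilation

The segment that alternates is /β/, which surfaces as [b] when adjacent to /g/.
/β/ is a fricative while /g/ is a stop; the output [b] is a stop, matching the trigger — so the feature that spreads is manner.
Place and voice are unchanged, so the assimilation is partial, not total.
The other alternating form patterns the same way: /ʁ/ → [ɢ] before /d/ (fricative → stop, matching a stop) — only manner changes, and always toward the following segment.
Nothing changes in [dʊdixsəʁɔ]: there the adjacent consonants already agree in manner (/x/ and /s/ are both fricatives), so this form is consistent with the same rule.
Since the segment that changes precedes the conditioning segment, the assimilation is regressive.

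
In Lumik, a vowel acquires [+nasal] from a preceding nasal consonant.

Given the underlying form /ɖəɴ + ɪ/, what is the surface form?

The vowel /ɪ/ is adjacent to the preceding nasal /ɴ/, so it acquires [+nasal] and surfaces as [ɪ̃].

[ɖəɴɪ̃]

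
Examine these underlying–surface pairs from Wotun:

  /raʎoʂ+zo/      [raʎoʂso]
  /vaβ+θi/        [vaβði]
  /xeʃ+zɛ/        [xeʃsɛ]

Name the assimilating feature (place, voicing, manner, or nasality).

Comparing underlying and surface forms, /z/ → [s] is the alternation; the neighbouring /ʂ/ is constant.
/z/ is voiced while /ʂ/ is voiceless; the output [s] is voiceless, matching the trigger — so the feature that spreads is voicing.
The other alternating forms pattern the same way: /θ/ → [ð] after /β/ (voiceless → voiced, matching voiced); /z/ → [s] after /ʃ/ (voiced → voiceless, matching voiceless) — only voicing changes, and always toward the preceding segment.

voicing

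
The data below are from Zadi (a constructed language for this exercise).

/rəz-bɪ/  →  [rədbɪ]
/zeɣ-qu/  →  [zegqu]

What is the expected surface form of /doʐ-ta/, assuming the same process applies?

[doɖta]

The data show regressive manner assimilation: /z/ → [d] before /b/; /ɣ/ → [g] before /q/. In each pair only manner changes, matching the following consonant, while place and voice stay constant.
/ʐ/ is a voiced retroflex fricative. The following trigger /t/ is a stop, so /ʐ/ must become a stop as well.
Changing only its manner to stop gives [ɖ] — the voiced retroflex stop.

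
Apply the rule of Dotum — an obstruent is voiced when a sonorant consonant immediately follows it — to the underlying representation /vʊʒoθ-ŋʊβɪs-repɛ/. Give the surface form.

[vʊʒoðŋʊβɪzrepɛ]

The rule targets /θ/ (voiceless dental fricative), which sits before the trigger /ŋ/ (voiced).
A voiced dental fricative is [ð], so the surface segment is [ð].
At the second juncture, /s/ likewise becomes [z] adjacent to /r/.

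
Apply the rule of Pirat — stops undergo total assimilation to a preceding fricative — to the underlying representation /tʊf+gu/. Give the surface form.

[tʊffu]

/g/ is the segment targeted by the rule; it sits immediately after /f/, so it assimilates completely and surfaces as [f].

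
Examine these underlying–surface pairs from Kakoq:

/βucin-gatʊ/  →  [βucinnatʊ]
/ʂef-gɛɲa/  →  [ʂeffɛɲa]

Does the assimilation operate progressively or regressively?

progressive

Underlying /g/ is realised as [n] next to /n/; /n/ itself does not change.
The output [n] is identical to the trigger /n/ — every feature (place, manner, voicing) has been copied — so this is total assimilation.
The remaining alternation confirms this: /g/ → [f] after /f/ — in each case the output is a copy of the preceding consonant.
The trigger is the preceding segment, so the direction is progressive (perseverative).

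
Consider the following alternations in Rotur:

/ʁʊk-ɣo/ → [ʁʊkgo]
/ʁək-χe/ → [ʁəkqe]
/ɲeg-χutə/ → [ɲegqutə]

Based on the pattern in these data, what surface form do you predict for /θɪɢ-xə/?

[θɪɢkə]

The data show progressive manner assimilation: /ɣ/ → [g] after /k/; /χ/ → [q] after /k/; /χ/ → [q] after /g/. In each pair only manner changes, matching the preceding consonant, while place and voice stay constant.
The rule targets /x/ (voiceless velar fricative), which sits after the trigger /ɢ/ (stop).
Changing only its manner to stop gives [k] — the voiceless velar stop.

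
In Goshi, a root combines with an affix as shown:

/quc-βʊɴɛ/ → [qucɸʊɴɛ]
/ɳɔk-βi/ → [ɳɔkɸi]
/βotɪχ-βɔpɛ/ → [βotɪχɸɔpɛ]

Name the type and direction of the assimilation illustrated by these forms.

progressive voicing assimilation

Comparing underlying and surface forms, /β/ → [ɸ] is the alternation; the neighbouring /c/ is constant.
/β/ is voiced while /c/ is voiceless; the output [ɸ] is voiceless, matching the trigger — so the feature that spreads is voicing.
Place and manner are unchanged, so the assimilation is partial, not total.
The same holds elsewhere in the data: /β/ → [ɸ] after /k/ (voiced → voiceless, matching voiceless); /β/ → [ɸ] after /χ/ (voiced → voiceless, matching voiceless) — only voicing changes, and always toward the preceding segment.
The trigger is the preceding segment, so the direction is progressive (perseverative).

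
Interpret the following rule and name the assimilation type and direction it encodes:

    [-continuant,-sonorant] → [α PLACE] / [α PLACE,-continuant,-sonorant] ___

progressive place assimilation

The rule copies the place features (abbreviated [PLACE]) from the environment onto the target, so the assimilating feature is place.
Since the environment is written before the underscore, the trigger precedes the target; the direction is progressive.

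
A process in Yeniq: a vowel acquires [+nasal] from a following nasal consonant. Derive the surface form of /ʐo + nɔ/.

/o/ sits next to the nasal /n/ and is therefore nasalised to [õ].

[ʐõnɔ]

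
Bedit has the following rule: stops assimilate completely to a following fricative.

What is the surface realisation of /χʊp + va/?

/p/ is the segment targeted by the rule; it sits immediately before /v/, so it assimilates completely and surfaces as [v].

[χʊvva]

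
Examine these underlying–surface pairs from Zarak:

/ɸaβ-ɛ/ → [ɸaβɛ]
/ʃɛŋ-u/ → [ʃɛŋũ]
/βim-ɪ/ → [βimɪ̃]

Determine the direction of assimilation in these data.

The vowel /u/ surfaces as nasalised [ũ] next to the preceding nasal /ŋ/ — it has acquired the [+nasal] feature of its neighbour.
The other form shows the same pattern: /ɪ/ → [ɪ̃] after /m/ — each time a vowel is nasalised next to a preceding nasal.
No change occurs in [ɸaβɛ] because the vowel at the boundary is adjacent to an oral consonant, not a nasal (/ɛ/ next to /β/).
Because the conditioning nasal is to the left of the vowel that changes, the process is progressive (perseverative).

progressive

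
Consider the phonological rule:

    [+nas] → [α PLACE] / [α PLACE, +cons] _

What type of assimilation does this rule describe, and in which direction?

progressive place assimilation

The rule copies the place features (abbreviated [PLACE]) from the environment onto the target, so the assimilating feature is place.
The conditioning segment sits to the left of the focus bar, meaning the trigger precedes the segment that changes — progressive assimilation.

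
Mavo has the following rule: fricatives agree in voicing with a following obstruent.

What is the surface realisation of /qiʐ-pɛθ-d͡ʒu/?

[qiʂpɛðd͡ʒu]

The rule targets /ʐ/ (voiced retroflex fricative), which sits before the trigger /p/ (voiceless).
A voiceless retroflex fricative is [ʂ], so the surface segment is [ʂ].
The same rule applies at the second boundary: /θ/ → [ð] next to /d͡ʒ/.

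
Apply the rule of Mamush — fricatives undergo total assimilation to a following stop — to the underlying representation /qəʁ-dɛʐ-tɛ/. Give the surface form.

[qəddɛttɛ]

/ʁ/ is the segment targeted by the rule; it sits immediately before /d/, so it assimilates completely and surfaces as [d].
At the second juncture, /ʐ/ likewise becomes [t] adjacent to /t/.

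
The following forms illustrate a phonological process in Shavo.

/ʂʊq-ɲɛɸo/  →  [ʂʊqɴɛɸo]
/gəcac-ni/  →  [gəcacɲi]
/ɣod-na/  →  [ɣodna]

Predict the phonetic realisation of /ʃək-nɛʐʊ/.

The data show progressive place assimilation: /ɲ/ → [ɴ] after /q/; /n/ → [ɲ] after /c/. In each pair only place changes, matching the preceding consonant, while manner and voice stay constant.
Nothing changes in [ɣodna]: there the adjacent consonants already agree in place (/n/ and /d/ are both alveolar), so this form is consistent with the same rule.
The rule targets /n/ (voiced alveolar nasal), which sits after the trigger /k/ (velar).
Changing only its place to velar gives [ŋ] — the voiced velar nasal.

[ʃəkŋɛʐʊ]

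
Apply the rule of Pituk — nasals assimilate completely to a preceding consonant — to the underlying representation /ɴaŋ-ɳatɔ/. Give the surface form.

/ɳ/ is the segment targeted by the rule; it sits immediately after /ŋ/, so it assimilates completely and surfaces as [ŋ].

[ɴaŋŋatɔ]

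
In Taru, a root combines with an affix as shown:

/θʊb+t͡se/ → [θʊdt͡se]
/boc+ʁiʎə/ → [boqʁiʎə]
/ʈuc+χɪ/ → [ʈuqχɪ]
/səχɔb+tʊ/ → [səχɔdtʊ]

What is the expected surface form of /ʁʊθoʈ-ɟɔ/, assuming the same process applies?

The data show regressive place assimilation: /b/ → [d] before /t͡s/; /c/ → [q] before /ʁ/; /c/ → [q] before /χ/; /b/ → [d] before /t/. In each pair only place changes, matching the following consonant, while manner and voice stay constant.
The rule targets /ʈ/ (voiceless retroflex stop), which sits before the trigger /ɟ/ (palatal).
A voiceless palatal stop is [c], so the surface segment is [c].

[ʁʊθocɟɔ]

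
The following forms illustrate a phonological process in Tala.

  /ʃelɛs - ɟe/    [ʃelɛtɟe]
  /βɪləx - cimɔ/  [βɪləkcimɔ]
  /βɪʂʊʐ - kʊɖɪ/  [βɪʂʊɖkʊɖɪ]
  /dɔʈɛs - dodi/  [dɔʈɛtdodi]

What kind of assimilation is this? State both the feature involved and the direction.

Comparing underlying and surface forms, /s/ → [t] is the alternation; the neighbouring /ɟ/ is constant.
/s/ is a fricative while /ɟ/ is a stop; the output [t] is a stop, matching the trigger — so the feature that spreads is manner.
Place and voice are unchanged, so the assimilation is partial, not total.
Checking the remaining alternations: /x/ → [k] before /c/ (fricative → stop, matching a stop); /ʐ/ → [ɖ] before /k/ (fricative → stop, matching a stop); /s/ → [t] before /d/ (fricative → stop, matching a stop) — only manner changes, and always toward the following segment.
The trigger is the following segment, so the direction is regressive (anticipatory).

regressive manner assimilation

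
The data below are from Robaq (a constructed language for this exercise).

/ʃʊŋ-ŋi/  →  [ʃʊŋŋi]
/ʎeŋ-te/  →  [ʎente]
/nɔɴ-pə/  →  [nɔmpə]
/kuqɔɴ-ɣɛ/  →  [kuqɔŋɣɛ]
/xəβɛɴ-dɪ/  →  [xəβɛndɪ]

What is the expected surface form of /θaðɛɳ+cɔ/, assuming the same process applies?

The data show regressive place assimilation: /ŋ/ → [n] before /t/; /ɴ/ → [m] before /p/; /ɴ/ → [ŋ] before /ɣ/; /ɴ/ → [n] before /d/. In each pair only place changes, matching the following consonant, while manner and voice stay constant.
No alternation appears in [ʃʊŋŋi]: there the adjacent consonants already agree in place (/ŋ/ and /ŋ/ are both velar), so this form is consistent with the same rule.
The rule targets /ɳ/ (voiced retroflex nasal), which sits before the trigger /c/ (palatal).
Changing only its place to palatal gives [ɲ] — the voiced palatal nasal.

[θaðɛɲcɔ]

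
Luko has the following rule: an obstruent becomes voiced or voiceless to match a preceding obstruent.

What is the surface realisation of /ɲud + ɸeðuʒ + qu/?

[ɲudβeðuʒɢu]

/ɸ/ is a voiceless bilabial fricative. The preceding trigger /d/ is voiced, so /ɸ/ must become voiced as well.
A voiced bilabial fricative is [β], so the surface segment is [β].
At the second juncture, /q/ likewise becomes [ɢ] adjacent to /ʒ/.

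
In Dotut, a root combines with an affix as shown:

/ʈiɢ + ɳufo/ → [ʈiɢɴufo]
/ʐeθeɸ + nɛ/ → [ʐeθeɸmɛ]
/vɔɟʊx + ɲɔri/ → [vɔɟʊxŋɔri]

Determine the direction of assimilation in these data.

progressive

The segment that alternates is /ɳ/, which surfaces as [ɴ] when adjacent to /ɢ/.
The change retroflex → uvular matches the place of the preceding /ɢ/, identifying this as place assimilation.
Checking the remaining alternations: /n/ → [m] after /ɸ/ (alveolar → bilabial, matching bilabial); /ɲ/ → [ŋ] after /x/ (palatal → velar, matching velar) — only place changes, and always toward the preceding segment.
Since the segment that changes follows the conditioning segment, the assimilation is progressive.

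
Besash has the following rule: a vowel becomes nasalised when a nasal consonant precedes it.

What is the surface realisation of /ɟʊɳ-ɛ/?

/ɛ/ sits next to the nasal /ɳ/ and is therefore nasalised to [ɛ̃].

[ɟʊɳɛ̃]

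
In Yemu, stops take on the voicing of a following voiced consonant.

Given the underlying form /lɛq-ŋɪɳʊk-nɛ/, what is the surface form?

[lɛɢŋɪɳʊgnɛ]

/q/ is a voiceless uvular stop. The following trigger /ŋ/ is voiced, so /q/ must become voiced as well.
The voiced uvular stop is [ɢ], so /q/ → [ɢ].
At the second juncture, /k/ likewise becomes [g] adjacent to /n/.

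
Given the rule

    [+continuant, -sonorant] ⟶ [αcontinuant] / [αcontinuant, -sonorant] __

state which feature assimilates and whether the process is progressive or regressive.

The rule copies [continuant] (continuancy) from the environment onto the target fricatives; since [±continuant] encodes the stop/fricative manner contrast, the assimilating dimension is manner.
The conditioning segment sits to the left of the focus bar, meaning the trigger precedes the segment that changes — progressive assimilation.

progressive manner assimilation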